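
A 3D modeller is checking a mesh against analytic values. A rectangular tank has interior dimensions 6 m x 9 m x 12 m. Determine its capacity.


Shape: rectangular prism
l = 6 m, w = 9 m, h = 12 m
Formula: V = l * w * h
V = 6 * 9 * 12
V = 54 * 12
V = 648
648 m^3


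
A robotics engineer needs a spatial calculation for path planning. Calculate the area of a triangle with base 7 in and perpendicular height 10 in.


Shape: triangle
Base b = 7 in, Height h = 10 in
Formula: A = (1/2) * b * h
A = 0.5 * 7 * 10
A = 0.5 * 70
A = 35
35 in^2


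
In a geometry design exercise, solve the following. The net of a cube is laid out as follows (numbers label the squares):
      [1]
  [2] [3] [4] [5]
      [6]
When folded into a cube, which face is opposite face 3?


Net: cross layout. Take square 3 as the base (bottom).
Fold the four squares in the horizontal row up around 3: 2 -> left, 4 -> right, 5 wraps to the top.
Fold 1 and 6 up from 3: 1 -> back, 6 -> front.
Opposite pairs are therefore: (1, 6), (2, 4), (3, 5).
Face 3 is opposite face 5.
face 5


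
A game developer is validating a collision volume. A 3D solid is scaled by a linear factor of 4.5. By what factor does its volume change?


Linear scale factor k = 4.5
Rule: under a linear scaling by k, volumes scale by k^3.
k^3 = 4.5 * 4.5 * 4.5
k^3 = 20.25 * 4.5
k^3 = 91.125
Volume scales by a factor of 91.125.
91.125 (dimensionless)


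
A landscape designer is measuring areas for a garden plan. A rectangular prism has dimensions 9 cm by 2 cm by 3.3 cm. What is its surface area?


Shape: rectangular prism
l = 9 cm, w = 2 cm, h = 3.3 cm
Formula: SA = 2(lw + lh + wh)
lw = 18, lh = 29.7, wh = 6.6
lw + lh + wh = 54.3
SA = 2 * 54.3
SA = 108.6
108.6 cm^2


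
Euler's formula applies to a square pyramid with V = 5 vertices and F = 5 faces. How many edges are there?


Polyhedron: square pyramid
Euler's formula for convex polyhedra: V - E + F = 2
Given: V = 5 vertices and F = 5 faces
Solve for E:
E = V + F - 2 = 5 + 5 - 2 = 8
8 edges


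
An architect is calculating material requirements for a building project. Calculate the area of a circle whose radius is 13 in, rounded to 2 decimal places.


Shape: circle
Radius r = 13 in
Formula: A = pi * r^2
r^2 = 13^2 = 169
A = pi * 169
A = 530.93
530.93 in^2


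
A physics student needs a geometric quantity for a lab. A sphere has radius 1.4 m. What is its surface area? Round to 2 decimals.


Shape: sphere
Radius r = 1.4 m
Formula: SA = 4 * pi * r^2
r^2 = 1.96
SA = 4 * pi * 1.96
SA = 7.84 * pi
SA = 24.63
24.63 m^2


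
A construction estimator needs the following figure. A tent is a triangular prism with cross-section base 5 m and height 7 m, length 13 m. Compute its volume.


Shape: triangular prism
Triangle base = 5 m, triangle height = 7 m, prism length L = 13 m
Formula: V = (1/2 * b * h_tri) * L
Cross-section area = 0.5 * 5 * 7 = 17.5
V = 17.5 * 13
V = 227.5
227.5 m^3


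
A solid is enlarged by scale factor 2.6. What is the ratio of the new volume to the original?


Linear scale factor k = 2.6
Rule: under a linear scaling by k, volumes scale by k^3.
k^3 = 2.6 * 2.6 * 2.6
k^3 = 6.76 * 2.6
k^3 = 17.576
Volume scales by a factor of 17.576.
17.576 (dimensionless)


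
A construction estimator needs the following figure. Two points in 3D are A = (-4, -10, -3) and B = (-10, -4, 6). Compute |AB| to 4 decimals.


3D distance between two points
P1 = (-4, -10, -3), P2 = (-10, -4, 6)
Formula: d = sqrt((x2-x1)^2 + (y2-y1)^2 + (z2-z1)^2)
dx = -10 - -4 = -6
dy = -4 - -10 = 6
dz = 6 - -3 = 9
dx^2 + dy^2 + dz^2 = 36 + 36 + 81 = 153
d = sqrt(153)
d = 12.3693
12.3693 units


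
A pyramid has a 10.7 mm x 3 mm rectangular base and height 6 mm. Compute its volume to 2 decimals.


Shape: rectangular pyramid
Base: 10.7 mm x 3 mm, Height h = 6 mm
Formula: V = (1/3) * base_area * h
base_area = 10.7 * 3 = 32.1
base_area * h = 32.1 * 6 = 192.6
V = 192.6 / 3
V = 64.2
64.2 mm^3


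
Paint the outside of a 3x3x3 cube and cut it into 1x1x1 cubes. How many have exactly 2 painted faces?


Large cube: 3 x 3 x 3, cut into unit cubes.
n = 3, so n - 2 = 1
Cubes with 2 painted faces lie along the edges, excluding corners.
A cube has 12 edges; each contributes (n - 2) = 1 such cubes.
Count = 12 * 1 = 12
12 unit cubes


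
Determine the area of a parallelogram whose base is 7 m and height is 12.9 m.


Shape: parallelogram
Base b = 7 m, Height h = 12.9 m
Formula: A = b * h
A = 7 * 12.9
A = 90.3
90.3 m^2


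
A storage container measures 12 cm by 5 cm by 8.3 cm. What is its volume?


Shape: rectangular prism
l = 12 cm, w = 5 cm, h = 8.3 cm
Formula: V = l * w * h
V = 12 * 5 * 8.3
V = 60 * 8.3
V = 498
498 cm^3


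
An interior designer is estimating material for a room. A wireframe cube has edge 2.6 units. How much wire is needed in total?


Shape: cube
Side s = 2.6 units
A cube has 12 edges, all equal.
Formula: total edge length = 12 * s
Total = 12 * 2.6
Total = 31.2
31.2 units


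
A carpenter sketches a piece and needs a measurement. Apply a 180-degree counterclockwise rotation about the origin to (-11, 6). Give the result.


Transformation: rotation about the origin
Original point: (-11, 6)
Rule for 180 deg: (x, y) -> (-x, -y)
Apply: (-11, 6) -> (11, -6)
(11, -6)


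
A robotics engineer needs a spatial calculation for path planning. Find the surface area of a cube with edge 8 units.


Shape: cube
Side s = 8 units
A cube has 6 square faces.
Formula: SA = 6 * s^2
s^2 = 64
SA = 6 * 64
SA = 384
384 units^2


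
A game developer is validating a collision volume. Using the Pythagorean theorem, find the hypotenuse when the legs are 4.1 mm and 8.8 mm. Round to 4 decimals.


Shape: right triangle
Legs a = 4.1 mm, b = 8.8 mm
Formula: c = sqrt(a^2 + b^2)
a^2 = 16.81, b^2 = 77.44
a^2 + b^2 = 94.25
c = sqrt(94.25)
c = 9.7082
9.7082 mm


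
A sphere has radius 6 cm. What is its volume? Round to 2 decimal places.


Shape: sphere
Radius r = 6 cm
Formula: V = (4/3) * pi * r^3
r^3 = 216
(4/3) * 216 = 288
V = 288 * pi
V = 904.78
904.78 cm^3


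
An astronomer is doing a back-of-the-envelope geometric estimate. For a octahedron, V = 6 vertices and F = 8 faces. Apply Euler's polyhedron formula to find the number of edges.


Polyhedron: octahedron
Euler's formula for convex polyhedra: V - E + F = 2
Given: V = 6 vertices and F = 8 faces
Solve for E:
E = V + F - 2 = 6 + 8 - 2 = 12
12 edges


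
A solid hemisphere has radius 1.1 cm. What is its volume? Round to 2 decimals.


Shape: hemisphere (half of a sphere)
Radius r = 1.1 cm
Formula: V = (1/2) * (4/3) * pi * r^3 = (2/3) * pi * r^3
r^3 = 1.331
(2/3) * 1.331 = 0.887333
V = 0.887333 * pi
V = 2.79
2.79 cm^3


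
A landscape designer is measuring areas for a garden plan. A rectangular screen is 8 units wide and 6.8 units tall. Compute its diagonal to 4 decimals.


Shape: rectangle (diagonal via Pythagoras)
Sides: 8 units and 6.8 units
Formula: d = sqrt(l^2 + w^2)
l^2 = 64, w^2 = 46.24
l^2 + w^2 = 110.24
d = sqrt(110.24)
d = 10.4995
10.4995 units


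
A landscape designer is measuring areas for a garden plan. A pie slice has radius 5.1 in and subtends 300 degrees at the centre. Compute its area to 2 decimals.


Shape: circular sector
Radius r = 5.1 in, Angle = 300 degrees
Formula: A = (angle/360) * pi * r^2
r^2 = 26.01
Fraction of circle = 300/360
A = (300/360) * pi * 26.01
A = 21.675 * pi
A = 68.09
68.09 in^2


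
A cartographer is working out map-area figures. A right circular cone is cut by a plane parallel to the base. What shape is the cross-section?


Solid: right circular cone
Cutting plane: parallel to the base
Visualize the intersection of the plane with the solid's surface.
The boundary of the cut region is a circle.
circle


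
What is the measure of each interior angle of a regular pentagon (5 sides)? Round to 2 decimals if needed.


Shape: regular pentagon (5 sides)
Formula: interior angle = (n - 2) * 180 / n
(n - 2) = 3
(n - 2) * 180 = 540
angle = 540 / 5
angle = 108
108 degrees


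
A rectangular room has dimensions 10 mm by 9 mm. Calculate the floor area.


Shape: rectangle
Length l = 10 mm, Width w = 9 mm
Formula: A = l * w
A = 10 * 9
A = 90
90 mm^2


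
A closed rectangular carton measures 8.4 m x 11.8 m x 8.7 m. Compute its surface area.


Shape: rectangular prism
l = 8.4 m, w = 11.8 m, h = 8.7 m
Formula: SA = 2(lw + lh + wh)
lw = 99.12, lh = 73.08, wh = 102.66
lw + lh + wh = 274.86
SA = 2 * 274.86
SA = 549.72
549.72 m^2


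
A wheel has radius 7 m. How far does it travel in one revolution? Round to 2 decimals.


Shape: circle
Radius r = 7 m
Formula: C = 2 * pi * r
C = 2 * pi * 7
C = 14 * pi
C = 43.98
43.98 m


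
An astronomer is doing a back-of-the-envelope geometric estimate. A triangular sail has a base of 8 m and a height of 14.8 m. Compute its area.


Shape: triangle
Base b = 8 m, Height h = 14.8 m
Formula: A = (1/2) * b * h
A = 0.5 * 8 * 14.8
A = 0.5 * 118.4
A = 59.2
59.2 m^2


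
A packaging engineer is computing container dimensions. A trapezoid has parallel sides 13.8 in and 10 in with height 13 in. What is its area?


Shape: trapezoid
Parallel sides a = 13.8 in, b = 10 in; Height h = 13 in
Formula: A = (a + b) * h / 2
a + b = 13.8 + 10 = 23.8
A = 23.8 * 13 / 2
A = 309.4 / 2
A = 154.7
154.7 in^2


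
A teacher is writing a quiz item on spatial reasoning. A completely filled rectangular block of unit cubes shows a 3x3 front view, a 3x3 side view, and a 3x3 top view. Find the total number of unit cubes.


Orthographic views of a solid rectangular block:
Front view 3 x 3 -> length = 3, height = 3
Side view 3 x 3 -> width = 3, height = 3 (consistent)
Top view 3 x 3 -> confirms length = 3, width = 3
The block is 3 x 3 x 3.
Total unit cubes = 3 * 3 * 3 = 27
27 unit cubes


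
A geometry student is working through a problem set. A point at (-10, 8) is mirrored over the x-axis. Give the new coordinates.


Transformation: reflection
Original point: (-10, 8)
Rule for reflection over the x-axis: (x, y) -> (x, -y)
Apply: (-10, 8) -> (-10, -8)
(-10, -8)


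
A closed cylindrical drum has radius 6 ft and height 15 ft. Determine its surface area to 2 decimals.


Shape: closed cylinder
Radius r = 6 ft, Height h = 15 ft
Formula: SA = 2*pi*r^2 + 2*pi*r*h = 2*pi*r*(r + h)
r + h = 21
2 * r * (r + h) = 2 * 6 * 21 = 252
SA = 252 * pi
SA = 791.68
791.68 ft^2


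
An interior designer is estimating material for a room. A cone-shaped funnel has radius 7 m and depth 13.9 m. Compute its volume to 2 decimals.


Shape: cone
Radius r = 7 m, Height h = 13.9 m
Formula: V = (1/3) * pi * r^2 * h
r^2 = 49
pi * r^2 * h = pi * 49 * 13.9 = 681.1 * pi
V = 681.1 * pi / 3
V = 713.25
713.25 m^3


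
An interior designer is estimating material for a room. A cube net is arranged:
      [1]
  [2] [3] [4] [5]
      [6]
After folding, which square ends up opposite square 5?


Net: cross layout. Take square 3 as the base (bottom).
Fold the four squares in the horizontal row up around 3: 2 -> left, 4 -> right, 5 wraps to the top.
Fold 1 and 6 up from 3: 1 -> back, 6 -> front.
Opposite pairs are therefore: (1, 6), (2, 4), (3, 5).
Face 5 is opposite face 3.
face 3


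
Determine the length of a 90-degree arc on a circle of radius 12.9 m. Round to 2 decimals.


Shape: circular arc
Radius r = 12.9 m, Angle = 90 degrees
Formula: L = (angle/360) * 2 * pi * r
2 * pi * r = 25.8 * pi
L = (90/360) * 25.8 * pi
L = 6.45 * pi
L = 20.26
20.26 m


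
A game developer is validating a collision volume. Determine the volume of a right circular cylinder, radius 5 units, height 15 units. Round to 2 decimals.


Shape: cylinder
Radius r = 5 units, Height h = 15 units
Formula: V = pi * r^2 * h
r^2 = 25
V = pi * 25 * 15
V = 375 * pi
V = 1178.1
1178.1 units^3


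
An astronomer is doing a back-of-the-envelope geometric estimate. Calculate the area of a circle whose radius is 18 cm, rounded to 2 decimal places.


Shape: circle
Radius r = 18 cm
Formula: A = pi * r^2
r^2 = 18^2 = 324
A = pi * 324
A = 1017.88
1017.88 cm^2


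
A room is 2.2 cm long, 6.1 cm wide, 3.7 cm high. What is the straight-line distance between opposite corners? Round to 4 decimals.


Shape: rectangular box (space diagonal)
l = 2.2 cm, w = 6.1 cm, h = 3.7 cm
Visualize: the diagonal of the base, then a right triangle with that diagonal and the height.
Formula: d = sqrt(l^2 + w^2 + h^2)
l^2 + w^2 + h^2 = 4.84 + 37.21 + 13.69 = 55.74
d = sqrt(55.74)
d = 7.4659
7.4659 cm


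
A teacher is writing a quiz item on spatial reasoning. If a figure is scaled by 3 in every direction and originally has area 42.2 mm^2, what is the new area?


Linear scale factor k = 3
Original area = 42.2 mm^2
Rule: under a linear scaling by k, areas scale by k^2.
k^2 = 3^2 = 9
New area = 42.2 * 9
New area = 379.8
379.8 mm^2


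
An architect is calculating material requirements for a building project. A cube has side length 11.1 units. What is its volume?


Shape: cube
Side s = 11.1 units
Formula: V = s^3
V = 11.1 * 11.1 * 11.1
V = 123.21 * 11.1
V = 1367.631
1367.631 units^3


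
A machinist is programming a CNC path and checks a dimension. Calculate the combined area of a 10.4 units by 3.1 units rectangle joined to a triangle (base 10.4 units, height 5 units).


Composite shape: rectangle + triangle
Rectangle area = 10.4 * 3.1 = 32.24
Triangle area = 0.5 * 10.4 * 5 = 26
Total = 32.24 + 26
Total = 58.24
58.24 units^2


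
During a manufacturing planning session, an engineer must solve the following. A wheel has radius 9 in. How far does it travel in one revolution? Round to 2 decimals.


Shape: circle
Radius r = 9 in
Formula: C = 2 * pi * r
C = 2 * pi * 9
C = 18 * pi
C = 56.55
56.55 in


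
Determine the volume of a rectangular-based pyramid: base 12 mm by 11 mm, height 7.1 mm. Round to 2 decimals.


Shape: rectangular pyramid
Base: 12 mm x 11 mm, Height h = 7.1 mm
Formula: V = (1/3) * base_area * h
base_area = 12 * 11 = 132
base_area * h = 132 * 7.1 = 937.2
V = 937.2 / 3
V = 312.4
312.4 mm^3


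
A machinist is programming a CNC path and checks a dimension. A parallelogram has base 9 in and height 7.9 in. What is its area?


Shape: parallelogram
Base b = 9 in, Height h = 7.9 in
Formula: A = b * h
A = 9 * 7.9
A = 71.1
71.1 in^2


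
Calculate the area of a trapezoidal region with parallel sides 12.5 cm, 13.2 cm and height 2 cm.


Shape: trapezoid
Parallel sides a = 12.5 cm, b = 13.2 cm; Height h = 2 cm
Formula: A = (a + b) * h / 2
a + b = 12.5 + 13.2 = 25.7
A = 25.7 * 2 / 2
A = 51.4 / 2
A = 25.7
25.7 cm^2


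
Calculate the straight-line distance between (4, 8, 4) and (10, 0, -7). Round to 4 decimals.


3D distance between two points
P1 = (4, 8, 4), P2 = (10, 0, -7)
Formula: d = sqrt((x2-x1)^2 + (y2-y1)^2 + (z2-z1)^2)
dx = 10 - 4 = 6
dy = 0 - 8 = -8
dz = -7 - 4 = -11
dx^2 + dy^2 + dz^2 = 36 + 64 + 121 = 221
d = sqrt(221)
d = 14.8661
14.8661 units


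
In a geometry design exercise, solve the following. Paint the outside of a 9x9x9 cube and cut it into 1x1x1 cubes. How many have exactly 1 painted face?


Large cube: 9 x 9 x 9, cut into unit cubes.
n = 9, so n - 2 = 7
Cubes with 1 painted face lie in the interior of each face.
A cube has 6 faces; each contributes (n - 2)^2 = 49 such cubes.
Count = 6 * 49 = 294
294 unit cubes


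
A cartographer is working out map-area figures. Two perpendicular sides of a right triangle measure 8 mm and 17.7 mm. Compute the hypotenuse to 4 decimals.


Shape: right triangle
Legs a = 8 mm, b = 17.7 mm
Formula: c = sqrt(a^2 + b^2)
a^2 = 64, b^2 = 313.29
a^2 + b^2 = 377.29
c = sqrt(377.29)
c = 19.424
19.424 mm


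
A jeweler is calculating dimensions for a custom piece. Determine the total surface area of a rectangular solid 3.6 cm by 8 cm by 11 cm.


Shape: rectangular prism
l = 3.6 cm, w = 8 cm, h = 11 cm
Formula: SA = 2(lw + lh + wh)
lw = 28.8, lh = 39.6, wh = 88
lw + lh + wh = 156.4
SA = 2 * 156.4
SA = 312.8
312.8 cm^2


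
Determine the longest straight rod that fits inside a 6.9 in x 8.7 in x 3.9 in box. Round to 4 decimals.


Shape: rectangular box (space diagonal)
l = 6.9 in, w = 8.7 in, h = 3.9 in
Visualize: the diagonal of the base, then a right triangle with that diagonal and the height.
Formula: d = sqrt(l^2 + w^2 + h^2)
l^2 + w^2 + h^2 = 47.61 + 75.69 + 15.21 = 138.51
d = sqrt(138.51)
d = 11.769
11.769 in


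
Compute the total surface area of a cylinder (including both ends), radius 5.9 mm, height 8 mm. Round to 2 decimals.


Shape: closed cylinder
Radius r = 5.9 mm, Height h = 8 mm
Formula: SA = 2*pi*r^2 + 2*pi*r*h = 2*pi*r*(r + h)
r + h = 13.9
2 * r * (r + h) = 2 * 5.9 * 13.9 = 164.02
SA = 164.02 * pi
SA = 515.28
515.28 mm^2


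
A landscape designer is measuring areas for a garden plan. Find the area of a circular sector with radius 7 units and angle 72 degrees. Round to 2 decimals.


Shape: circular sector
Radius r = 7 units, Angle = 72 degrees
Formula: A = (angle/360) * pi * r^2
r^2 = 49
Fraction of circle = 72/360
A = (72/360) * pi * 49
A = 9.8 * pi
A = 30.79
30.79 units^2


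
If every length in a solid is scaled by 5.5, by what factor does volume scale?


Linear scale factor k = 5.5
Rule: under a linear scaling by k, volumes scale by k^3.
k^3 = 5.5 * 5.5 * 5.5
k^3 = 30.25 * 5.5
k^3 = 166.375
Volume scales by a factor of 166.375.
166.375 (dimensionless)


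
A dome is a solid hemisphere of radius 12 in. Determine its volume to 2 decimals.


Shape: hemisphere (half of a sphere)
Radius r = 12 in
Formula: V = (1/2) * (4/3) * pi * r^3 = (2/3) * pi * r^3
r^3 = 1728
(2/3) * 1728 = 1152
V = 1152 * pi
V = 3619.11
3619.11 in^3


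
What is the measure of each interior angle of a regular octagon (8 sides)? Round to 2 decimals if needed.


Shape: regular octagon (8 sides)
Formula: interior angle = (n - 2) * 180 / n
(n - 2) = 6
(n - 2) * 180 = 1080
angle = 1080 / 8
angle = 135
135 degrees


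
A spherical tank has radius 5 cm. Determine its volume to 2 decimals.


Shape: sphere
Radius r = 5 cm
Formula: V = (4/3) * pi * r^3
r^3 = 125
(4/3) * 125 = 166.666667
V = 166.666667 * pi
V = 523.6
523.6 cm^3


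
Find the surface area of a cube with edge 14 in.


Shape: cube
Side s = 14 in
A cube has 6 square faces.
Formula: SA = 6 * s^2
s^2 = 196
SA = 6 * 196
SA = 1176
1176 in^2


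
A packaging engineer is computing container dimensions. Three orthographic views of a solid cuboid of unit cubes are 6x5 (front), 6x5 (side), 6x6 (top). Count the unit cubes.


Orthographic views of a solid rectangular block:
Front view 6 x 5 -> length = 6, height = 5
Side view 6 x 5 -> width = 6, height = 5 (consistent)
Top view 6 x 6 -> confirms length = 6, width = 6
The block is 6 x 6 x 5.
Total unit cubes = 6 * 6 * 5 = 180
180 unit cubes


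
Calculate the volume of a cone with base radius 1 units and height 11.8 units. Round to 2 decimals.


Shape: cone
Radius r = 1 units, Height h = 11.8 units
Formula: V = (1/3) * pi * r^2 * h
r^2 = 1
pi * r^2 * h = pi * 1 * 11.8 = 11.8 * pi
V = 11.8 * pi / 3
V = 12.36
12.36 units^3


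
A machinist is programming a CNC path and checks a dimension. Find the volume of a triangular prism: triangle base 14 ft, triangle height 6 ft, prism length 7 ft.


Shape: triangular prism
Triangle base = 14 ft, triangle height = 6 ft, prism length L = 7 ft
Formula: V = (1/2 * b * h_tri) * L
Cross-section area = 0.5 * 14 * 6 = 42
V = 42 * 7
V = 294
294 ft^3


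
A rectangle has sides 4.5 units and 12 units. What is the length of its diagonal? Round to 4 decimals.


Shape: rectangle (diagonal via Pythagoras)
Sides: 4.5 units and 12 units
Formula: d = sqrt(l^2 + w^2)
l^2 = 20.25, w^2 = 144
l^2 + w^2 = 164.25
d = sqrt(164.25)
d = 12.816
12.816 units


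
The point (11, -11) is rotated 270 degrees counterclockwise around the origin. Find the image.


Transformation: rotation about the origin
Original point: (11, -11)
Rule for 270 deg counterclockwise: (x, y) -> (y, -x)
Apply: (11, -11) -> (-11, -11)
(-11, -11)


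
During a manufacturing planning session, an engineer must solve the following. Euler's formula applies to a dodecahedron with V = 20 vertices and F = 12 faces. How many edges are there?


Polyhedron: dodecahedron
Euler's formula for convex polyhedra: V - E + F = 2
Given: V = 20 vertices and F = 12 faces
Solve for E:
E = V + F - 2 = 20 + 12 - 2 = 30
30 edges


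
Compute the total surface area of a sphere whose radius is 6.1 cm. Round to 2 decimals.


Shape: sphere
Radius r = 6.1 cm
Formula: SA = 4 * pi * r^2
r^2 = 37.21
SA = 4 * pi * 37.21
SA = 148.84 * pi
SA = 467.59
467.59 cm^2


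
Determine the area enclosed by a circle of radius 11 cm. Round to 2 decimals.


Shape: circle
Radius r = 11 cm
Formula: A = pi * r^2
r^2 = 11^2 = 121
A = pi * 121
A = 380.13
380.13 cm^2


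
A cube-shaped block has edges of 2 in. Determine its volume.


Shape: cube
Side s = 2 in
Formula: V = s^3
V = 2 * 2 * 2
V = 4 * 2
V = 8
8 in^3


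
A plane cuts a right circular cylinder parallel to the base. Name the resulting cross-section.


Solid: right circular cylinder
Cutting plane: parallel to the base
Visualize the intersection of the plane with the solid's surface.
The boundary of the cut region is a circle.
circle


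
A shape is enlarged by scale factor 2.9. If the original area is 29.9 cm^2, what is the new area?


Linear scale factor k = 2.9
Original area = 29.9 cm^2
Rule: under a linear scaling by k, areas scale by k^2.
k^2 = 2.9^2 = 8.41
New area = 29.9 * 8.41
New area = 251.459
251.459 cm^2


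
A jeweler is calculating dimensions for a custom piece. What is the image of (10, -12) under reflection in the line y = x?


Transformation: reflection
Original point: (10, -12)
Rule for reflection over y = x: (x, y) -> (y, x)
Apply: (10, -12) -> (-12, 10)
(-12, 10)


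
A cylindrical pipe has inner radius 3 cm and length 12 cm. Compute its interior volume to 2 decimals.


Shape: cylinder
Radius r = 3 cm, Height h = 12 cm
Formula: V = pi * r^2 * h
r^2 = 9
V = pi * 9 * 12
V = 108 * pi
V = 339.29
339.29 cm^3


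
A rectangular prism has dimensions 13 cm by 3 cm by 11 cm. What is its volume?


Shape: rectangular prism
l = 13 cm, w = 3 cm, h = 11 cm
Formula: V = l * w * h
V = 13 * 3 * 11
V = 39 * 11
V = 429
429 cm^3


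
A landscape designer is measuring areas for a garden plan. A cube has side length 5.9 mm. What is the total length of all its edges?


Shape: cube
Side s = 5.9 mm
A cube has 12 edges, all equal.
Formula: total edge length = 12 * s
Total = 12 * 5.9
Total = 70.8
70.8 mm


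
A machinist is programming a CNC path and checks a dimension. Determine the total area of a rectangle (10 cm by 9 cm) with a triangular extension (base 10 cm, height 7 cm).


Composite shape: rectangle + triangle
Rectangle area = 10 * 9 = 90
Triangle area = 0.5 * 10 * 7 = 35
Total = 90 + 35
Total = 125
125 cm^2


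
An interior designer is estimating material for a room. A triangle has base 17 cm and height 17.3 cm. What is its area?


Shape: triangle
Base b = 17 cm, Height h = 17.3 cm
Formula: A = (1/2) * b * h
A = 0.5 * 17 * 17.3
A = 0.5 * 294.1
A = 147.05
147.05 cm^2


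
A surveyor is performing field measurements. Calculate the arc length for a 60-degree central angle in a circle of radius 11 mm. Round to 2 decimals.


Shape: circular arc
Radius r = 11 mm, Angle = 60 degrees
Formula: L = (angle/360) * 2 * pi * r
2 * pi * r = 22 * pi
L = (60/360) * 22 * pi
L = 3.666667 * pi
L = 11.52
11.52 mm


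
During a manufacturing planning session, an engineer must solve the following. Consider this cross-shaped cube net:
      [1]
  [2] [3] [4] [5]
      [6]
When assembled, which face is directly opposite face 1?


Net: cross layout. Take square 3 as the base (bottom).
Fold the four squares in the horizontal row up around 3: 2 -> left, 4 -> right, 5 wraps to the top.
Fold 1 and 6 up from 3: 1 -> back, 6 -> front.
Opposite pairs are therefore: (1, 6), (2, 4), (3, 5).
Face 1 is opposite face 6.
face 6


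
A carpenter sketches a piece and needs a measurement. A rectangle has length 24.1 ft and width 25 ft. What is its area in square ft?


Shape: rectangle
Length l = 24.1 ft, Width w = 25 ft
Formula: A = l * w
A = 24.1 * 25
A = 602.5
602.5 ft^2


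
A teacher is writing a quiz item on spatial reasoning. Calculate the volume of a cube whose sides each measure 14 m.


Shape: cube
Side s = 14 m
Formula: V = s^3
V = 14 * 14 * 14
V = 196 * 14
V = 2744
2744 m^3


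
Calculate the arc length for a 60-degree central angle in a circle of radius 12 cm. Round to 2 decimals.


Shape: circular arc
Radius r = 12 cm, Angle = 60 degrees
Formula: L = (angle/360) * 2 * pi * r
2 * pi * r = 24 * pi
L = (60/360) * 24 * pi
L = 4 * pi
L = 12.57
12.57 cm


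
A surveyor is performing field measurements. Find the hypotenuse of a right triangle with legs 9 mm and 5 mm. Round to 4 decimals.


Shape: right triangle
Legs a = 9 mm, b = 5 mm
Formula: c = sqrt(a^2 + b^2)
a^2 = 81, b^2 = 25
a^2 + b^2 = 106
c = sqrt(106)
c = 10.2956
10.2956 mm


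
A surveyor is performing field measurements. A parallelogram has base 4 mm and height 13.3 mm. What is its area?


Shape: parallelogram
Base b = 4 mm, Height h = 13.3 mm
Formula: A = b * h
A = 4 * 13.3
A = 53.2
53.2 mm^2


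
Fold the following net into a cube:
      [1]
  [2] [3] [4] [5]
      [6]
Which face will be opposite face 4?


Net: cross layout. Take square 3 as the base (bottom).
Fold the four squares in the horizontal row up around 3: 2 -> left, 4 -> right, 5 wraps to the top.
Fold 1 and 6 up from 3: 1 -> back, 6 -> front.
Opposite pairs are therefore: (1, 6), (2, 4), (3, 5).
Face 4 is opposite face 2.
face 2


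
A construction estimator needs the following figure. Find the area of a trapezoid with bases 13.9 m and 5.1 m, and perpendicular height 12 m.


Shape: trapezoid
Parallel sides a = 13.9 m, b = 5.1 m; Height h = 12 m
Formula: A = (a + b) * h / 2
a + b = 13.9 + 5.1 = 19
A = 19 * 12 / 2
A = 228 / 2
A = 114
114 m^2


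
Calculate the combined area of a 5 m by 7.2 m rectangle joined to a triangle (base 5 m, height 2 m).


Composite shape: rectangle + triangle
Rectangle area = 5 * 7.2 = 36
Triangle area = 0.5 * 5 * 2 = 5
Total = 36 + 5
Total = 41
41 m^2


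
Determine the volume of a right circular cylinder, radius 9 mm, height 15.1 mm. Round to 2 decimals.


Shape: cylinder
Radius r = 9 mm, Height h = 15.1 mm
Formula: V = pi * r^2 * h
r^2 = 81
V = pi * 81 * 15.1
V = 1223.1 * pi
V = 3842.48
3842.48 mm^3


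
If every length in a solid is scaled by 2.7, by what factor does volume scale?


Linear scale factor k = 2.7
Rule: under a linear scaling by k, volumes scale by k^3.
k^3 = 2.7 * 2.7 * 2.7
k^3 = 7.29 * 2.7
k^3 = 19.683
Volume scales by a factor of 19.683.
19.683 (dimensionless)


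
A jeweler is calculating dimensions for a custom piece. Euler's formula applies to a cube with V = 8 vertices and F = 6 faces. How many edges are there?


Polyhedron: cube
Euler's formula for convex polyhedra: V - E + F = 2
Given: V = 8 vertices and F = 6 faces
Solve for E:
E = V + F - 2 = 8 + 6 - 2 = 12
12 edges


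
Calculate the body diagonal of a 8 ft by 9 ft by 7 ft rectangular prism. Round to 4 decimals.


Shape: rectangular box (space diagonal)
l = 8 ft, w = 9 ft, h = 7 ft
Visualize: the diagonal of the base, then a right triangle with that diagonal and the height.
Formula: d = sqrt(l^2 + w^2 + h^2)
l^2 + w^2 + h^2 = 64 + 81 + 49 = 194
d = sqrt(194)
d = 13.9284
13.9284 ft


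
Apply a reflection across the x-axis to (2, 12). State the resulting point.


Transformation: reflection
Original point: (2, 12)
Rule for reflection over the x-axis: (x, y) -> (x, -y)
Apply: (2, 12) -> (2, -12)
(2, -12)


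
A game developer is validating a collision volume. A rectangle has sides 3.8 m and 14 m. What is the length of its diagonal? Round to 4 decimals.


Shape: rectangle (diagonal via Pythagoras)
Sides: 3.8 m and 14 m
Formula: d = sqrt(l^2 + w^2)
l^2 = 14.44, w^2 = 196
l^2 + w^2 = 210.44
d = sqrt(210.44)
d = 14.5066
14.5066 m


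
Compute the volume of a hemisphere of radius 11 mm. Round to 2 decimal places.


Shape: hemisphere (half of a sphere)
Radius r = 11 mm
Formula: V = (1/2) * (4/3) * pi * r^3 = (2/3) * pi * r^3
r^3 = 1331
(2/3) * 1331 = 887.333333
V = 887.333333 * pi
V = 2787.64
2787.64 mm^3


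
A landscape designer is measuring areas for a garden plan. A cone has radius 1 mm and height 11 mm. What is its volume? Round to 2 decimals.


Shape: cone
Radius r = 1 mm, Height h = 11 mm
Formula: V = (1/3) * pi * r^2 * h
r^2 = 1
pi * r^2 * h = pi * 1 * 11 = 11 * pi
V = 11 * pi / 3
V = 11.52
11.52 mm^3


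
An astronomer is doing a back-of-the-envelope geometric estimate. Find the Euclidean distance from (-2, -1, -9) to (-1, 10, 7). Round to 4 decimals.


3D distance between two points
P1 = (-2, -1, -9), P2 = (-1, 10, 7)
Formula: d = sqrt((x2-x1)^2 + (y2-y1)^2 + (z2-z1)^2)
dx = -1 - -2 = 1
dy = 10 - -1 = 11
dz = 7 - -9 = 16
dx^2 + dy^2 + dz^2 = 1 + 121 + 256 = 378
d = sqrt(378)
d = 19.4422
19.4422 units


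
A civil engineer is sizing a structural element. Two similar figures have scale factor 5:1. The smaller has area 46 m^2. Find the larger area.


Linear scale factor k = 5
Original area = 46 m^2
Rule: under a linear scaling by k, areas scale by k^2.
k^2 = 5^2 = 25
New area = 46 * 25
New area = 1150
1150 m^2


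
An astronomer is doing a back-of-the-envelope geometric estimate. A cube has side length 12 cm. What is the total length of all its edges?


Shape: cube
Side s = 12 cm
A cube has 12 edges, all equal.
Formula: total edge length = 12 * s
Total = 12 * 12
Total = 144
144 cm


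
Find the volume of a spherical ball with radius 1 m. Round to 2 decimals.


Shape: sphere
Radius r = 1 m
Formula: V = (4/3) * pi * r^3
r^3 = 1
(4/3) * 1 = 1.333333
V = 1.333333 * pi
V = 4.19
4.19 m^3


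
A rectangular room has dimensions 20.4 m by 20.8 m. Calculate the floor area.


Shape: rectangle
Length l = 20.4 m, Width w = 20.8 m
Formula: A = l * w
A = 20.4 * 20.8
A = 424.32
424.32 m^2


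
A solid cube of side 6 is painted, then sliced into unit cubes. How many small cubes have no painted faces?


Large cube: 6 x 6 x 6, cut into unit cubes.
n = 6, so n - 2 = 4
Unpainted cubes form the interior (n - 2)^3 block.
(n - 2)^3 = 4^3 = 64
64 unit cubes


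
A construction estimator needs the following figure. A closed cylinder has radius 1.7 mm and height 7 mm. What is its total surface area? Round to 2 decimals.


Shape: closed cylinder
Radius r = 1.7 mm, Height h = 7 mm
Formula: SA = 2*pi*r^2 + 2*pi*r*h = 2*pi*r*(r + h)
r + h = 8.7
2 * r * (r + h) = 2 * 1.7 * 8.7 = 29.58
SA = 29.58 * pi
SA = 92.93
92.93 mm^2


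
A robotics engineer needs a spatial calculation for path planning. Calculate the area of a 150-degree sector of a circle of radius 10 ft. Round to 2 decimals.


Shape: circular sector
Radius r = 10 ft, Angle = 150 degrees
Formula: A = (angle/360) * pi * r^2
r^2 = 100
Fraction of circle = 150/360
A = (150/360) * pi * 100
A = 41.666667 * pi
A = 130.9
130.9 ft^2


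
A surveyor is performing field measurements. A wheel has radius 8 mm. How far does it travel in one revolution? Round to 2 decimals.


Shape: circle
Radius r = 8 mm
Formula: C = 2 * pi * r
C = 2 * pi * 8
C = 16 * pi
C = 50.27
50.27 mm


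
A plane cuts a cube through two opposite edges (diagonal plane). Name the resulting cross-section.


Solid: cube
Cutting plane: through two opposite edges (diagonal plane)
Visualize the intersection of the plane with the solid's surface.
The boundary of the cut region is a rectangle.
rectangle


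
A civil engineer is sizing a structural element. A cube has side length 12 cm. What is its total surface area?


Shape: cube
Side s = 12 cm
A cube has 6 square faces.
Formula: SA = 6 * s^2
s^2 = 144
SA = 6 * 144
SA = 864
864 cm^2


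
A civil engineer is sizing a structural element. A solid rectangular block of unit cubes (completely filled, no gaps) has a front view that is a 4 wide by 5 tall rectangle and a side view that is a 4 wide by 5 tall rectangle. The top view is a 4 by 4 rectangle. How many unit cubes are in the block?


Orthographic views of a solid rectangular block:
Front view 4 x 5 -> length = 4, height = 5
Side view 4 x 5 -> width = 4, height = 5 (consistent)
Top view 4 x 4 -> confirms length = 4, width = 4
The block is 4 x 4 x 5.
Total unit cubes = 4 * 4 * 5 = 80
80 unit cubes


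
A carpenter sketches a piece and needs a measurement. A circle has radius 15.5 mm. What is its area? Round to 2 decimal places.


Shape: circle
Radius r = 15.5 mm
Formula: A = pi * r^2
r^2 = 15.5^2 = 240.25
A = pi * 240.25
A = 754.77
754.77 mm^2


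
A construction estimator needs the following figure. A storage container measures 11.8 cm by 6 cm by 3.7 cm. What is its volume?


Shape: rectangular prism
l = 11.8 cm, w = 6 cm, h = 3.7 cm
Formula: V = l * w * h
V = 11.8 * 6 * 3.7
V = 70.8 * 3.7
V = 261.96
261.96 cm^3


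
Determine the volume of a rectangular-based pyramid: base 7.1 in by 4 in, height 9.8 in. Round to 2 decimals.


Shape: rectangular pyramid
Base: 7.1 in x 4 in, Height h = 9.8 in
Formula: V = (1/3) * base_area * h
base_area = 7.1 * 4 = 28.4
base_area * h = 28.4 * 9.8 = 278.32
V = 278.32 / 3
V = 92.77
92.77 in^3


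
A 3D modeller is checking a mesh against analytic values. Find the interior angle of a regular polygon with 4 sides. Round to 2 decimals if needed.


Shape: regular square (4 sides)
Formula: interior angle = (n - 2) * 180 / n
(n - 2) = 2
(n - 2) * 180 = 360
angle = 360 / 4
angle = 90
90 degrees


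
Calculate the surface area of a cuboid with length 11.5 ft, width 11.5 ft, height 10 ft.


Shape: rectangular prism
l = 11.5 ft, w = 11.5 ft, h = 10 ft
Formula: SA = 2(lw + lh + wh)
lw = 132.25, lh = 115, wh = 115
lw + lh + wh = 362.25
SA = 2 * 362.25
SA = 724.5
724.5 ft^2


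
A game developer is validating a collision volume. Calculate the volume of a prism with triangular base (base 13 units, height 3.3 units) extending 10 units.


Shape: triangular prism
Triangle base = 13 units, triangle height = 3.3 units, prism length L = 10 units
Formula: V = (1/2 * b * h_tri) * L
Cross-section area = 0.5 * 13 * 3.3 = 21.45
V = 21.45 * 10
V = 214.5
214.5 units^3


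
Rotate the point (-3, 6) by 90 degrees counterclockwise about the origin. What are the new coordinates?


Transformation: rotation about the origin
Original point: (-3, 6)
Rule for 90 deg counterclockwise: (x, y) -> (-y, x)
Apply: (-3, 6) -> (-6, -3)
(-6, -3)


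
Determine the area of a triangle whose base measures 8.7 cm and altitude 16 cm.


Shape: triangle
Base b = 8.7 cm, Height h = 16 cm
Formula: A = (1/2) * b * h
A = 0.5 * 8.7 * 16
A = 0.5 * 139.2
A = 69.6
69.6 cm^2


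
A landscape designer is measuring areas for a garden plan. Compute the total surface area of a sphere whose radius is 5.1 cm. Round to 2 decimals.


Shape: sphere
Radius r = 5.1 cm
Formula: SA = 4 * pi * r^2
r^2 = 26.01
SA = 4 * pi * 26.01
SA = 104.04 * pi
SA = 326.85
326.85 cm^2


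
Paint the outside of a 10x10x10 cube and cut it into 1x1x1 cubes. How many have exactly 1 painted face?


Large cube: 10 x 10 x 10, cut into unit cubes.
n = 10, so n - 2 = 8
Cubes with 1 painted face lie in the interior of each face.
A cube has 6 faces; each contributes (n - 2)^2 = 64 such cubes.
Count = 6 * 64 = 384
384 unit cubes


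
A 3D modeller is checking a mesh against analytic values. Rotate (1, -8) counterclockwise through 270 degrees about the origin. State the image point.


Transformation: rotation about the origin
Original point: (1, -8)
Rule for 270 deg counterclockwise: (x, y) -> (y, -x)
Apply: (1, -8) -> (-8, -1)
(-8, -1)


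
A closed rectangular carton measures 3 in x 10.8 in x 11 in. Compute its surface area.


Shape: rectangular prism
l = 3 in, w = 10.8 in, h = 11 in
Formula: SA = 2(lw + lh + wh)
lw = 32.4, lh = 33, wh = 118.8
lw + lh + wh = 184.2
SA = 2 * 184.2
SA = 368.4
368.4 in^2


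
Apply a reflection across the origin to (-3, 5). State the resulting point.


Transformation: reflection
Original point: (-3, 5)
Rule for reflection through the origin: (x, y) -> (-x, -y)
Apply: (-3, 5) -> (3, -5)
(3, -5)


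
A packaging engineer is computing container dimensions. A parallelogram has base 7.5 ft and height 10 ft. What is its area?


Shape: parallelogram
Base b = 7.5 ft, Height h = 10 ft
Formula: A = b * h
A = 7.5 * 10
A = 75
75 ft^2


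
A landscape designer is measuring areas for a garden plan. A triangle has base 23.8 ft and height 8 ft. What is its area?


Shape: triangle
Base b = 23.8 ft, Height h = 8 ft
Formula: A = (1/2) * b * h
A = 0.5 * 23.8 * 8
A = 0.5 * 190.4
A = 95.2
95.2 ft^2


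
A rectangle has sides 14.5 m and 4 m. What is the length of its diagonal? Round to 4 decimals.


Shape: rectangle (diagonal via Pythagoras)
Sides: 14.5 m and 4 m
Formula: d = sqrt(l^2 + w^2)
l^2 = 210.25, w^2 = 16
l^2 + w^2 = 226.25
d = sqrt(226.25)
d = 15.0416
15.0416 m


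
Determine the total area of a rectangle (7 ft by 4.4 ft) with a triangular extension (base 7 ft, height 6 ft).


Composite shape: rectangle + triangle
Rectangle area = 7 * 4.4 = 30.8
Triangle area = 0.5 * 7 * 6 = 21
Total = 30.8 + 21
Total = 51.8
51.8 ft^2


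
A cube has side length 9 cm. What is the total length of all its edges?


Shape: cube
Side s = 9 cm
A cube has 12 edges, all equal.
Formula: total edge length = 12 * s
Total = 12 * 9
Total = 108
108 cm


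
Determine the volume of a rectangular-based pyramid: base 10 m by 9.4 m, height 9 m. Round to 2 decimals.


Shape: rectangular pyramid
Base: 10 m x 9.4 m, Height h = 9 m
Formula: V = (1/3) * base_area * h
base_area = 10 * 9.4 = 94
base_area * h = 94 * 9 = 846
V = 846 / 3
V = 282
282 m^3


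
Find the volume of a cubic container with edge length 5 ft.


Shape: cube
Side s = 5 ft
Formula: V = s^3
V = 5 * 5 * 5
V = 25 * 5
V = 125
125 ft^3


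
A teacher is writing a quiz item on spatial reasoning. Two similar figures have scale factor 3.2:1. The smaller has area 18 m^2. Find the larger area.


Linear scale factor k = 3.2
Original area = 18 m^2
Rule: under a linear scaling by k, areas scale by k^2.
k^2 = 3.2^2 = 10.24
New area = 18 * 10.24
New area = 184.32
184.32 m^2


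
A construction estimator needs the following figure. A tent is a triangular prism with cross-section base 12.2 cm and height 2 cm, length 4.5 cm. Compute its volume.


Shape: triangular prism
Triangle base = 12.2 cm, triangle height = 2 cm, prism length L = 4.5 cm
Formula: V = (1/2 * b * h_tri) * L
Cross-section area = 0.5 * 12.2 * 2 = 12.2
V = 12.2 * 4.5
V = 54.9
54.9 cm^3


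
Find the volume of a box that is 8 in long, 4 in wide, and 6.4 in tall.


Shape: rectangular prism
l = 8 in, w = 4 in, h = 6.4 in
Formula: V = l * w * h
V = 8 * 4 * 6.4
V = 32 * 6.4
V = 204.8
204.8 in^3


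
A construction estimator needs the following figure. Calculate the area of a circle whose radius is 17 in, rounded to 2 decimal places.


Shape: circle
Radius r = 17 in
Formula: A = pi * r^2
r^2 = 17^2 = 289
A = pi * 289
A = 907.92
907.92 in^2


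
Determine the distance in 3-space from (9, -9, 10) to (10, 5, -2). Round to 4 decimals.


3D distance between two points
P1 = (9, -9, 10), P2 = (10, 5, -2)
Formula: d = sqrt((x2-x1)^2 + (y2-y1)^2 + (z2-z1)^2)
dx = 10 - 9 = 1
dy = 5 - -9 = 14
dz = -2 - 10 = -12
dx^2 + dy^2 + dz^2 = 1 + 196 + 144 = 341
d = sqrt(341)
d = 18.4662
18.4662 units


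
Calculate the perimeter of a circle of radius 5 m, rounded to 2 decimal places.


Shape: circle
Radius r = 5 m
Formula: C = 2 * pi * r
C = 2 * pi * 5
C = 10 * pi
C = 31.42
31.42 m


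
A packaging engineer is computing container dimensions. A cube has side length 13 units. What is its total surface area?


Shape: cube
Side s = 13 units
A cube has 6 square faces.
Formula: SA = 6 * s^2
s^2 = 169
SA = 6 * 169
SA = 1014
1014 units^2
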